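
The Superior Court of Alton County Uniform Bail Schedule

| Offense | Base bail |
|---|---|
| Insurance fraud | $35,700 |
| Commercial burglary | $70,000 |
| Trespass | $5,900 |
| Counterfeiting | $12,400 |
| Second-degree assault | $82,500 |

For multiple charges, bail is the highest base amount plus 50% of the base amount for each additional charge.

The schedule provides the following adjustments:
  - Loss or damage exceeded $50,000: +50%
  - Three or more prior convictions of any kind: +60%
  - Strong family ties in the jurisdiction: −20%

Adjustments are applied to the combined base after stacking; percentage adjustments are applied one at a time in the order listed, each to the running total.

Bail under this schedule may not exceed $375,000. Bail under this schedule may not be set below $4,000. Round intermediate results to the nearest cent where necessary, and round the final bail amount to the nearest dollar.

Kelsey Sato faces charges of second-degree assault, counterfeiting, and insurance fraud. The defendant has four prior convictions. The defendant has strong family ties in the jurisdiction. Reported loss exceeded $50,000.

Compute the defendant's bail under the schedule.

Base amounts from the schedule: second-degree assault $82,500; counterfeiting $12,400; insurance fraud $35,700.
Stacking rule: highest base plus 50% of each additional charge. Highest is second-degree assault at $82,500. Additional: $12,400 × 50% = $6,200; $35,700 × 50% = $17,850. Combined base = $82,500 + $24,050 = $106,550.
Loss or damage exceeded $50,000 (+50%): $106,550 × 1.5 = $159,825.
Three or more prior convictions of any kind (+60%): $159,825 × 1.6 = $255,720.
Strong family ties in the jurisdiction (−20%): $255,720 × 0.8 = $204,576.
$204,576 is within the $375,000 maximum.
$204,576 is at or above the $4,000 minimum.

$204,576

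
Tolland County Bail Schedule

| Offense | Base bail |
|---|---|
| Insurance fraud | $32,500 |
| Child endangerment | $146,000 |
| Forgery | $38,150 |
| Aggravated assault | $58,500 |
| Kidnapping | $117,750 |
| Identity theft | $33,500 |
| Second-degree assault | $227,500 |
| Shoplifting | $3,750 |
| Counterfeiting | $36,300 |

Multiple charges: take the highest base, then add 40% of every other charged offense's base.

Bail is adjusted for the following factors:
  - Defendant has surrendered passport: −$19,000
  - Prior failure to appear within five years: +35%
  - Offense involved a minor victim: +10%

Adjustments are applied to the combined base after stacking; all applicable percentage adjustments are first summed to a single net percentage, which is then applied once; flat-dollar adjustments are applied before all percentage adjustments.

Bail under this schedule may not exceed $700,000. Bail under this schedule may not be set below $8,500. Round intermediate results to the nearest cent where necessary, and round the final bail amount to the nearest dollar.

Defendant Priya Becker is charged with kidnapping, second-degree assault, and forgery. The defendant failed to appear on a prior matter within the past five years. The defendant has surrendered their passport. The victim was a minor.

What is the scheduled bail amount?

Base amounts from the schedule: kidnapping $117,750; second-degree assault $227,500; forgery $38,150.
Stacking rule: highest base plus 40% of each additional charge. Highest is second-degree assault at $227,500. Additional: $117,750 × 40% = $47,100; $38,150 × 40% = $15,260. Combined base = $227,500 + $62,360 = $289,860.
Defendant has surrendered passport (−$19,000 flat): $289,860 − $19,000 = $270,860.
Net percentage adjustment: +35% +10% = +45%. $270,860 × 1.45 = $392,747.
$392,747 is within the $700,000 maximum.
$392,747 is at or above the $8,500 minimum.

$392,747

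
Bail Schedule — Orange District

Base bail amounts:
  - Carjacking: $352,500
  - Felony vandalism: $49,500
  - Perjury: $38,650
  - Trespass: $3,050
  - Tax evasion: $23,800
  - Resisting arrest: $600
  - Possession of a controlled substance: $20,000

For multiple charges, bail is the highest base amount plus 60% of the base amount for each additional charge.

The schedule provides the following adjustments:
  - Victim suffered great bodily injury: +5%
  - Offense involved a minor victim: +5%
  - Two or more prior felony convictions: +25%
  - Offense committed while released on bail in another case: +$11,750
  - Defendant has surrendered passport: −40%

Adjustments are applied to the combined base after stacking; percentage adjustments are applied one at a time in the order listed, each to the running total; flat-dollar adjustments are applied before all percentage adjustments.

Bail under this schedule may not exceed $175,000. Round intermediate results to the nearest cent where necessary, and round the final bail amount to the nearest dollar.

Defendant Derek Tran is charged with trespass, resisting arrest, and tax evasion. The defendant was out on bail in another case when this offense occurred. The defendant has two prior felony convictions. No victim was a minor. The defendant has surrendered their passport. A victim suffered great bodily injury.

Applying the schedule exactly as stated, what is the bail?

$29,720

Base amounts from the schedule: trespass $3,050; resisting arrest $600; tax evasion $23,800.
Stacking rule: highest base plus 60% of each additional charge. Highest is tax evasion at $23,800. Additional: $3,050 × 60% = $1,830; $600 × 60% = $360. Combined base = $23,800 + $2,190 = $25,990.
Offense committed while released on bail in another case (+$11,750 flat): $25,990 + $11,750 = $37,740.
Victim suffered great bodily injury (+5%): $37,740 × 1.05 = $39,627.
Two or more prior felony convictions (+25%): $39,627 × 1.25 = $49,533.75.
Defendant has surrendered passport (−40%): $49,533.75 × 0.6 = $29,720.25.
$29,720.25 is within the $175,000 maximum.
Rounded to the nearest dollar: $29,720.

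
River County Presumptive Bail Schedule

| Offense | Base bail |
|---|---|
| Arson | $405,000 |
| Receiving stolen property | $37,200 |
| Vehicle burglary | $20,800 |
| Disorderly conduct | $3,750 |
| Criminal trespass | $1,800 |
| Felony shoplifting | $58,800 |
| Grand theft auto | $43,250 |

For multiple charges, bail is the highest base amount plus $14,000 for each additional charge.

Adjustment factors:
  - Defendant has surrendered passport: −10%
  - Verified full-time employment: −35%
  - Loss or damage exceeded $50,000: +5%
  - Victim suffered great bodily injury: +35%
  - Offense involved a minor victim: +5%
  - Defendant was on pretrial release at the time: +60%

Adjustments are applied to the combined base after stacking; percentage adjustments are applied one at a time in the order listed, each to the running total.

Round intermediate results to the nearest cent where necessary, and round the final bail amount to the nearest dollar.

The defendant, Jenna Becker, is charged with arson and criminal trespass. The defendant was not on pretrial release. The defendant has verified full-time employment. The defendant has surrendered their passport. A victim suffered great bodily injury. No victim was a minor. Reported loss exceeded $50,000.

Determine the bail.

Base amounts from the schedule: arson $405,000; criminal trespass $1,800.
Stacking rule: highest base plus $14,000 per additional charge. Highest is arson at $405,000; 1 additional charge → +$14,000. Combined base = $419,000.
Defendant has surrendered passport (−10%): $419,000 × 0.9 = $377,100.
Verified full-time employment (−35%): $377,100 × 0.65 = $245,115.
Loss or damage exceeded $50,000 (+5%): $245,115 × 1.05 = $257,370.75.
Victim suffered great bodily injury (+35%): $257,370.75 × 1.35 = $347,450.51.
Rounded to the nearest dollar: $347,451.

$347,451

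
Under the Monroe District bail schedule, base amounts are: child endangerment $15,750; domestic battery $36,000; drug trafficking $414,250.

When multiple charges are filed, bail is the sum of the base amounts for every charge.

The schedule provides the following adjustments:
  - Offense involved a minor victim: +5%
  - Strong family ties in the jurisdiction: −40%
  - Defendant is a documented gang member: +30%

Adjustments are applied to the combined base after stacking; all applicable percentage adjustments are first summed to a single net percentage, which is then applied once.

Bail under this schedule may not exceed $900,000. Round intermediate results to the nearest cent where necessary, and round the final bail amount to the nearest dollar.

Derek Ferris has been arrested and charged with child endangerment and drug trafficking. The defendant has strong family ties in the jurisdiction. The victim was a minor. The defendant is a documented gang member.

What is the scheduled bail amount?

Base amounts from the schedule: child endangerment $15,750; drug trafficking $414,250.
Stacking rule: sum of all bases. $15,750 + $414,250 = $430,000.
Net percentage adjustment: +5% −40% +30% = −5%. $430,000 × 0.95 = $408,500.
$408,500 is within the $900,000 maximum.

$408,500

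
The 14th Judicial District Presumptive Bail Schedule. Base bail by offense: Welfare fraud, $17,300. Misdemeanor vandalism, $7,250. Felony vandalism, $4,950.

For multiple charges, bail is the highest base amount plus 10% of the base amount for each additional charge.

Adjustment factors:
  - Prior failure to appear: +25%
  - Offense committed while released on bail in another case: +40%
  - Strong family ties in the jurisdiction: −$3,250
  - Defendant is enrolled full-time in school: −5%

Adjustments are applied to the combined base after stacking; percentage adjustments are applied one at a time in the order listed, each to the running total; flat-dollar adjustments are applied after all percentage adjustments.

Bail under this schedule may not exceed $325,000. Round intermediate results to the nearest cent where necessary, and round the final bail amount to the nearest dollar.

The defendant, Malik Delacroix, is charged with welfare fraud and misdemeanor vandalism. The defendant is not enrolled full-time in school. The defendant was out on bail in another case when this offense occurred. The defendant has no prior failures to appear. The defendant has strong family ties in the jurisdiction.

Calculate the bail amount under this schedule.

$21,985

Base amounts from the schedule: welfare fraud $17,300; misdemeanor vandalism $7,250.
Stacking rule: highest base plus 10% of each additional charge. Highest is welfare fraud at $17,300. Additional: $7,250 × 10% = $725. Combined base = $17,300 + $725 = $18,025.
Offense committed while released on bail in another case (+40%): $18,025 × 1.4 = $25,235.
Strong family ties in the jurisdiction (−$3,250 flat): $25,235 − $3,250 = $21,985.
$21,985 is within the $325,000 maximum.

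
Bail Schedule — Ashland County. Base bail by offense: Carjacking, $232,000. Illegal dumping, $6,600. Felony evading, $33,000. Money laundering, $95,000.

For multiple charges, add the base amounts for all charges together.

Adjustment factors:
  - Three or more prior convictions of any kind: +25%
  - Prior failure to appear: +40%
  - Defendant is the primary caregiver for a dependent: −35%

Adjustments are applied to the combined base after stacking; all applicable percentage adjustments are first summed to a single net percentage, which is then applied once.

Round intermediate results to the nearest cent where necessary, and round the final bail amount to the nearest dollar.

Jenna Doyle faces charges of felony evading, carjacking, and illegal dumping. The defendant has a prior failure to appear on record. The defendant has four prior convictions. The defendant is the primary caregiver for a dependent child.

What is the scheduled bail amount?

$353,080

Base amounts from the schedule: felony evading $33,000; carjacking $232,000; illegal dumping $6,600.
Stacking rule: sum of all bases. $33,000 + $232,000 + $6,600 = $271,600.
Net percentage adjustment: +25% +40% −35% = +30%. $271,600 × 1.3 = $353,080.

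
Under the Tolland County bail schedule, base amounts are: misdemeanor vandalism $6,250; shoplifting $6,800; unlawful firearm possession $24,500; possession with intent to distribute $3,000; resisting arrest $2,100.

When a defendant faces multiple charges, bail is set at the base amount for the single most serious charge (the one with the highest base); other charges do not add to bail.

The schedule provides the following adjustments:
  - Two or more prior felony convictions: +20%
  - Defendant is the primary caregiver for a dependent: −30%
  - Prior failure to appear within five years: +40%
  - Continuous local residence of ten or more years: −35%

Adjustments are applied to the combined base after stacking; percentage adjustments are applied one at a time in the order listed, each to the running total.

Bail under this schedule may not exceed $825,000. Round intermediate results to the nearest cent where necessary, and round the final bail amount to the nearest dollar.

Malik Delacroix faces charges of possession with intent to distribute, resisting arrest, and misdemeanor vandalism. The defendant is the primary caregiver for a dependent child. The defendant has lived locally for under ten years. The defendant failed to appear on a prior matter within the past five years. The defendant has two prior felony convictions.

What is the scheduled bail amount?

$7,350

Base amounts from the schedule: possession with intent to distribute $3,000; resisting arrest $2,100; misdemeanor vandalism $6,250.
Stacking rule: use the highest base only. Highest is misdemeanor vandalism at $6,250. Combined base = $6,250.
Two or more prior felony convictions (+20%): $6,250 × 1.2 = $7,500.
Defendant is the primary caregiver for a dependent (−30%): $7,500 × 0.7 = $5,250.
Prior failure to appear within five years (+40%): $5,250 × 1.4 = $7,350.
$7,350 is within the $825,000 maximum.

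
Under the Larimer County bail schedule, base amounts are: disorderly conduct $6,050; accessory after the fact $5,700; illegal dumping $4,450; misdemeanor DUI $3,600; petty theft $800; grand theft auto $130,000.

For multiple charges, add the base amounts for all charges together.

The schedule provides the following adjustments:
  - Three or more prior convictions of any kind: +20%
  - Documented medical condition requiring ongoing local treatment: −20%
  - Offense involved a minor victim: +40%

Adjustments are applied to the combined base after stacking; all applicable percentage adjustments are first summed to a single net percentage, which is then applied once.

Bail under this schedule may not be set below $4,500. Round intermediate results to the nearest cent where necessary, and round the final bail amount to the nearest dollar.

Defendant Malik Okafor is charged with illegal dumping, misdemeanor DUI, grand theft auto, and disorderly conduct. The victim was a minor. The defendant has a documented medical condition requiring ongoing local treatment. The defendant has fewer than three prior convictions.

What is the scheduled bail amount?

Base amounts from the schedule: illegal dumping $4,450; misdemeanor DUI $3,600; grand theft auto $130,000; disorderly conduct $6,050.
Stacking rule: sum of all bases. $4,450 + $3,600 + $130,000 + $6,050 = $144,100.
Net percentage adjustment: −20% +40% = +20%. $144,100 × 1.2 = $172,920.
$172,920 is at or above the $4,500 minimum.

$172,920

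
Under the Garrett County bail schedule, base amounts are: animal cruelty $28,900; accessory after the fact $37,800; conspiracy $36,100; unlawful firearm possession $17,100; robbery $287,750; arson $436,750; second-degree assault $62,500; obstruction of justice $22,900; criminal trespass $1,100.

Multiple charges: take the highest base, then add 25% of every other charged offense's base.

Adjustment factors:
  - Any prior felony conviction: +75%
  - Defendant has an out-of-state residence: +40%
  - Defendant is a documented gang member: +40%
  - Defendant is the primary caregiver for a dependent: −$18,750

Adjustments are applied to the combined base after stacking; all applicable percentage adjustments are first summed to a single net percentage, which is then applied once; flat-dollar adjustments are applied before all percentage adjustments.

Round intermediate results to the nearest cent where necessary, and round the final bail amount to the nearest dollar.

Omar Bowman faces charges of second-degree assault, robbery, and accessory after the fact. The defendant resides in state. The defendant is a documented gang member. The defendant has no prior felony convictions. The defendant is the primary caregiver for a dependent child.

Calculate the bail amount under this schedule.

Base amounts from the schedule: second-degree assault $62,500; robbery $287,750; accessory after the fact $37,800.
Stacking rule: highest base plus 25% of each additional charge. Highest is robbery at $287,750. Additional: $62,500 × 25% = $15,625; $37,800 × 25% = $9,450. Combined base = $287,750 + $25,075 = $312,825.
Defendant is the primary caregiver for a dependent (−$18,750 flat): $312,825 − $18,750 = $294,075.
Defendant is a documented gang member (+40%): $294,075 × 1.4 = $411,705.

$411,705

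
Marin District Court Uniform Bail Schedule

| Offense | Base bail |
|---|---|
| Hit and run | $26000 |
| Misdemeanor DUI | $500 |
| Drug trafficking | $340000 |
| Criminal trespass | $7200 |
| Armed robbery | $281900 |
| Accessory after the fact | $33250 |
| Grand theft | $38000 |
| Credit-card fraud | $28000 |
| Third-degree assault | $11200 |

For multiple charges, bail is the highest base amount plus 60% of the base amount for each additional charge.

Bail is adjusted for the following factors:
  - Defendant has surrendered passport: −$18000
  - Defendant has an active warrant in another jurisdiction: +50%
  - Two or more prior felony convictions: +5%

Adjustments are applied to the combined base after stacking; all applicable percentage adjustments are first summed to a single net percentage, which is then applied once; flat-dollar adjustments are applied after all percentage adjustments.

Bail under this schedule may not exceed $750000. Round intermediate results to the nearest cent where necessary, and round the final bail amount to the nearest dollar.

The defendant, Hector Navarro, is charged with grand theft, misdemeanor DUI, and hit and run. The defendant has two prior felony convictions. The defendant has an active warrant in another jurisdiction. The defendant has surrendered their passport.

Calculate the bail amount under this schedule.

Base amounts from the schedule: grand theft $38000; misdemeanor DUI $500; hit and run $26000.
Stacking rule: highest base plus 60% of each additional charge. Highest is grand theft at $38000. Additional: $500 × 60% = $300; $26000 × 60% = $15600. Combined base = $38000 + $15900 = $53900.
Net percentage adjustment: +50% +5% = +55%. $53900 × 1.55 = $83545.
Defendant has surrendered passport (−$18000 flat): $83545 − $18000 = $65545.
$65545 is within the $750000 maximum.

$65545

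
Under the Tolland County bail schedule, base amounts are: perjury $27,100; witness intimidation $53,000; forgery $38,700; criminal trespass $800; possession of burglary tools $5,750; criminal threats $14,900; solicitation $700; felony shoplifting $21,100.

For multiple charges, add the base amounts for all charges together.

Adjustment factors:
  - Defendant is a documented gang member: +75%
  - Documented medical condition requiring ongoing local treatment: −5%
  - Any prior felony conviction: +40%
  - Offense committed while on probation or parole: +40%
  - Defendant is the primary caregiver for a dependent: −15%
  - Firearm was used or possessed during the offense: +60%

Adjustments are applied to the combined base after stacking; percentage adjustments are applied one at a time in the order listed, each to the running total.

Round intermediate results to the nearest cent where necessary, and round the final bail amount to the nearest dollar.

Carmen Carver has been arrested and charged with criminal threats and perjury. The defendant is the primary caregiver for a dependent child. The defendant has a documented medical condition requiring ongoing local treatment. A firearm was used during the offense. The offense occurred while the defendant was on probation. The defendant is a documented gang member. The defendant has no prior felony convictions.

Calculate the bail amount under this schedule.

$132,947

Base amounts from the schedule: criminal threats $14,900; perjury $27,100.
Stacking rule: sum of all bases. $14,900 + $27,100 = $42,000.
Defendant is a documented gang member (+75%): $42,000 × 1.75 = $73,500.
Documented medical condition requiring ongoing local treatment (−5%): $73,500 × 0.95 = $69,825.
Offense committed while on probation or parole (+40%): $69,825 × 1.4 = $97,755.
Defendant is the primary caregiver for a dependent (−15%): $97,755 × 0.85 = $83,091.75.
Firearm was used or possessed during the offense (+60%): $83,091.75 × 1.6 = $132,946.80.
Rounded to the nearest dollar: $132,947.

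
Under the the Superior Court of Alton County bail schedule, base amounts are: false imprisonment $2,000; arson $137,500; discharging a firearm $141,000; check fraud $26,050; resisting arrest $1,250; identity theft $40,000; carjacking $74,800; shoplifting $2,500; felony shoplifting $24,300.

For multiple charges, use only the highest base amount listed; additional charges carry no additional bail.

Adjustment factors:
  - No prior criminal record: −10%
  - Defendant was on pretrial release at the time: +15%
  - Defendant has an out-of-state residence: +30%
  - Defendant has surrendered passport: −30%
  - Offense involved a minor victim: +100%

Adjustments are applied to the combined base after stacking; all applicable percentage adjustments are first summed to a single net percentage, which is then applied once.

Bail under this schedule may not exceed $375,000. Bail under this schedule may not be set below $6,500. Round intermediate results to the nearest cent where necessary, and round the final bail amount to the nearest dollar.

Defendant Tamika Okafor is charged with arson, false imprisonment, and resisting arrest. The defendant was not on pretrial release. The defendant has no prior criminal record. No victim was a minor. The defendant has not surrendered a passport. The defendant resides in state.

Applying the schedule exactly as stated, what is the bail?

$123,750

Base amounts from the schedule: arson $137,500; false imprisonment $2,000; resisting arrest $1,250.
Stacking rule: use the highest base only. Highest is arson at $137,500. Combined base = $137,500.
No prior criminal record (−10%): $137,500 × 0.9 = $123,750.
$123,750 is within the $375,000 maximum.
$123,750 is at or above the $6,500 minimum.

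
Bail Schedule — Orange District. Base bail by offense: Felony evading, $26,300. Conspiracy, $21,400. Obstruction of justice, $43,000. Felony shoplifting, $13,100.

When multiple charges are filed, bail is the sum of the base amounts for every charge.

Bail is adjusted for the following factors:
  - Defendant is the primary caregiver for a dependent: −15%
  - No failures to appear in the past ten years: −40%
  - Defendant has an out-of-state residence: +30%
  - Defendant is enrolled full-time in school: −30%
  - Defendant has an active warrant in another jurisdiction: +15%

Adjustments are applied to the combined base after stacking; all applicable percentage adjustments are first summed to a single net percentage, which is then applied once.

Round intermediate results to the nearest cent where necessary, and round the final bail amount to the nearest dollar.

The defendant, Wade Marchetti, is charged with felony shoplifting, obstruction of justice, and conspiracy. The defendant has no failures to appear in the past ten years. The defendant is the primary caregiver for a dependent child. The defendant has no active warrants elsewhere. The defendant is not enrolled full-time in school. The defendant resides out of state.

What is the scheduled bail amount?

Base amounts from the schedule: felony shoplifting $13,100; obstruction of justice $43,000; conspiracy $21,400.
Stacking rule: sum of all bases. $13,100 + $43,000 + $21,400 = $77,500.
Net percentage adjustment: −15% −40% +30% = −25%. $77,500 × 0.75 = $58,125.

$58,125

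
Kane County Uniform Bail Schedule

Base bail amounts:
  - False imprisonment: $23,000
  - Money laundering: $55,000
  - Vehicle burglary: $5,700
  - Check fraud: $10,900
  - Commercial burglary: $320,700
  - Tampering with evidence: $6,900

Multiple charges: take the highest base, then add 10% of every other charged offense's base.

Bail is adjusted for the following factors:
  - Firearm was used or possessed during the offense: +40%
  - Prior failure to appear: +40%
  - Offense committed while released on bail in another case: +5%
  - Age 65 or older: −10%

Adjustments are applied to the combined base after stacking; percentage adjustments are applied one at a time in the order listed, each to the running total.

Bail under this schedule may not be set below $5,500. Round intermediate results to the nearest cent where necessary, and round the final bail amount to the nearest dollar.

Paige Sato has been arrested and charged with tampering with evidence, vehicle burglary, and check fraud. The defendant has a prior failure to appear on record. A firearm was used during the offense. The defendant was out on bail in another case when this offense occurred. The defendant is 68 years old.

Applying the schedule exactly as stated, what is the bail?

Base amounts from the schedule: tampering with evidence $6,900; vehicle burglary $5,700; check fraud $10,900.
Stacking rule: highest base plus 10% of each additional charge. Highest is check fraud at $10,900. Additional: $6,900 × 10% = $690; $5,700 × 10% = $570. Combined base = $10,900 + $1,260 = $12,160.
Firearm was used or possessed during the offense (+40%): $12,160 × 1.4 = $17,024.
Prior failure to appear (+40%): $17,024 × 1.4 = $23,833.60.
Offense committed while released on bail in another case (+5%): $23,833.60 × 1.05 = $25,025.28.
Age 65 or older (−10%): $25,025.28 × 0.9 = $22,522.75.
$22,522.75 is at or above the $5,500 minimum.
Rounded to the nearest dollar: $22,523.

$22,523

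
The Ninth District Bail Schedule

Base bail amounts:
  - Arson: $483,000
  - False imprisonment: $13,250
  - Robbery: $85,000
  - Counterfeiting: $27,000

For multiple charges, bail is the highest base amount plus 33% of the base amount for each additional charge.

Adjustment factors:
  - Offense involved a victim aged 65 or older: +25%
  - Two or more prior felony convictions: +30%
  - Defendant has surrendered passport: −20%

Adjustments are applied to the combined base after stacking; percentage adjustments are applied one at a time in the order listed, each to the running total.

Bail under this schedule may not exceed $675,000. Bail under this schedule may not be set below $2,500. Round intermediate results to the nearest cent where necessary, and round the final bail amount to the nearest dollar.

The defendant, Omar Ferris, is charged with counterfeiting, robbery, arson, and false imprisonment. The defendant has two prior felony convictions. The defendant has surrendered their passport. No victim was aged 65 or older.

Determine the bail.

Base amounts from the schedule: counterfeiting $27,000; robbery $85,000; arson $483,000; false imprisonment $13,250.
Stacking rule: highest base plus 33% of each additional charge. Highest is arson at $483,000. Additional: $27,000 × 33% = $8,910; $85,000 × 33% = $28,050; $13,250 × 33% = $4,372.50. Combined base = $483,000 + $41,332.50 = $524,332.50.
Two or more prior felony convictions (+30%): $524,332.50 × 1.3 = $681,632.25.
Defendant has surrendered passport (−20%): $681,632.25 × 0.8 = $545,305.80.
$545,305.80 is within the $675,000 maximum.
$545,305.80 is at or above the $2,500 minimum.
Rounded to the nearest dollar: $545,306.

$545,306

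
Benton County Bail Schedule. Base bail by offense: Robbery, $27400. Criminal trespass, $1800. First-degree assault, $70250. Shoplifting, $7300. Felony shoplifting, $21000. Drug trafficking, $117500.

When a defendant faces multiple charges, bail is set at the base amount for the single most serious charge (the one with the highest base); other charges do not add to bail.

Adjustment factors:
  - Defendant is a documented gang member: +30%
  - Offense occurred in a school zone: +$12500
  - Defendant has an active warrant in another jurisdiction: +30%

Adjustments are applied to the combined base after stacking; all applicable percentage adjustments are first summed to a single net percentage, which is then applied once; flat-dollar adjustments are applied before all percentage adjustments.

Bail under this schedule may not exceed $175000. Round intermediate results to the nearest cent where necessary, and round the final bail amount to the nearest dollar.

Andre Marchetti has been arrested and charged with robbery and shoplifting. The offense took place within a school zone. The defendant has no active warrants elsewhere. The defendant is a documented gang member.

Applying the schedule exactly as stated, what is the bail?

Base amounts from the schedule: robbery $27400; shoplifting $7300.
Stacking rule: use the highest base only. Highest is robbery at $27400. Combined base = $27400.
Offense occurred in a school zone (+$12500 flat): $27400 + $12500 = $39900.
Defendant is a documented gang member (+30%): $39900 × 1.3 = $51870.
$51870 is within the $175000 maximum.

$51870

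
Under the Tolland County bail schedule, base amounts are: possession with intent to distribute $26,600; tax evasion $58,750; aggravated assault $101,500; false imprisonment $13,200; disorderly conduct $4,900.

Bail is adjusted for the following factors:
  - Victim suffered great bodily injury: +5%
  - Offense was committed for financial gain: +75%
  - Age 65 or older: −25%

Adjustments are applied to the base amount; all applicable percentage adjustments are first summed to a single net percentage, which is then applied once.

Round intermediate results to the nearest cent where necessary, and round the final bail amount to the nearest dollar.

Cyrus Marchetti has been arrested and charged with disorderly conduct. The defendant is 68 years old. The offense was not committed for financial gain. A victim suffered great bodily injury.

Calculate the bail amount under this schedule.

$3,920

Base amounts from the schedule: disorderly conduct $4,900.
Single charge. Combined base = $4,900.
Net percentage adjustment: +5% −25% = −20%. $4,900 × 0.8 = $3,920.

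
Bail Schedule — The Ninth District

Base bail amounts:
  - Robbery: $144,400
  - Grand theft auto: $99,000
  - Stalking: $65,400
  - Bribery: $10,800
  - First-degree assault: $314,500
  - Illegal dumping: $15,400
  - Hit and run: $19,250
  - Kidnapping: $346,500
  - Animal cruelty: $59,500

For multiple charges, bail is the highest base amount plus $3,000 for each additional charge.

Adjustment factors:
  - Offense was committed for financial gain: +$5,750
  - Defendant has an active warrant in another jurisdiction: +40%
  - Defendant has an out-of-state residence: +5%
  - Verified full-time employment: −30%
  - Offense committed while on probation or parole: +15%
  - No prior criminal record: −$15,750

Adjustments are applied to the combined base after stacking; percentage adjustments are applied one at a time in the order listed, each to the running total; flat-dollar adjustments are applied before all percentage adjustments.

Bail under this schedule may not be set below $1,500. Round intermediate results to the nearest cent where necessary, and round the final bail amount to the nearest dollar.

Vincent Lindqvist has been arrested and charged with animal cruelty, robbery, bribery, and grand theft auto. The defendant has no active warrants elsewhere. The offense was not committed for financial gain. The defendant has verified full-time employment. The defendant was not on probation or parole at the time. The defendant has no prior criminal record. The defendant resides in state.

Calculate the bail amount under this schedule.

Base amounts from the schedule: animal cruelty $59,500; robbery $144,400; bribery $10,800; grand theft auto $99,000.
Stacking rule: highest base plus $3,000 per additional charge. Highest is robbery at $144,400; 3 additional charges → +$9,000. Combined base = $153,400.
No prior criminal record (−$15,750 flat): $153,400 − $15,750 = $137,650.
Verified full-time employment (−30%): $137,650 × 0.7 = $96,355.
$96,355 is at or above the $1,500 minimum.

$96,355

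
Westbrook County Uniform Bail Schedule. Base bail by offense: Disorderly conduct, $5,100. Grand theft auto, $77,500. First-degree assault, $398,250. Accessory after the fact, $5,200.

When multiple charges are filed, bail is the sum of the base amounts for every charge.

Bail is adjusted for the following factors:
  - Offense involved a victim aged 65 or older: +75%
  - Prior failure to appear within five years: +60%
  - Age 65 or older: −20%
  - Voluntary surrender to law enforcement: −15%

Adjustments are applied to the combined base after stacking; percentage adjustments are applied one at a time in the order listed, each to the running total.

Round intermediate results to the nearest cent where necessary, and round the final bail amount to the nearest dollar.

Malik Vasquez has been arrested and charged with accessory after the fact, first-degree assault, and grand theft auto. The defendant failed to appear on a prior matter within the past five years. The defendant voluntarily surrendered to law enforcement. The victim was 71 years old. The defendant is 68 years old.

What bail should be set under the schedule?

$915,729

Base amounts from the schedule: accessory after the fact $5,200; first-degree assault $398,250; grand theft auto $77,500.
Stacking rule: sum of all bases. $5,200 + $398,250 + $77,500 = $480,950.
Offense involved a victim aged 65 or older (+75%): $480,950 × 1.75 = $841,662.50.
Prior failure to appear within five years (+60%): $841,662.50 × 1.6 = $1,346,660.
Age 65 or older (−20%): $1,346,660 × 0.8 = $1,077,328.
Voluntary surrender to law enforcement (−15%): $1,077,328 × 0.85 = $915,728.80.
Rounded to the nearest dollar: $915,729.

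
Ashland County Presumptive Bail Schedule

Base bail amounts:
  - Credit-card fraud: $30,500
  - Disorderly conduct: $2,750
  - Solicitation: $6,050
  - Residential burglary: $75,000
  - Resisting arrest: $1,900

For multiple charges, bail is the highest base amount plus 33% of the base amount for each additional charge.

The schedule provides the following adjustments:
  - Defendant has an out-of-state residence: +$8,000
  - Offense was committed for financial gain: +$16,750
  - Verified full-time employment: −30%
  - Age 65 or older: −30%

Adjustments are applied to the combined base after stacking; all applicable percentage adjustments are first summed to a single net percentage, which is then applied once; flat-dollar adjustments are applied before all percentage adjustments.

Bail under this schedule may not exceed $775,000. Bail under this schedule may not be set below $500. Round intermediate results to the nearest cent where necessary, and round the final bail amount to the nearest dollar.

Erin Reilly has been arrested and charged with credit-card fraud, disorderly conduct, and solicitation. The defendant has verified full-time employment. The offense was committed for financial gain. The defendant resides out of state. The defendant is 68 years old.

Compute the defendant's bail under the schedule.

Base amounts from the schedule: credit-card fraud $30,500; disorderly conduct $2,750; solicitation $6,050.
Stacking rule: highest base plus 33% of each additional charge. Highest is credit-card fraud at $30,500. Additional: $2,750 × 33% = $907.50; $6,050 × 33% = $1,996.50. Combined base = $30,500 + $2,904 = $33,404.
Defendant has an out-of-state residence (+$8,000 flat): $33,404 + $8,000 = $41,404.
Offense was committed for financial gain (+$16,750 flat): $41,404 + $16,750 = $58,154.
Net percentage adjustment: −30% −30% = −60%. $58,154 × 0.4 = $23,261.60.
$23,261.60 is within the $775,000 maximum.
$23,261.60 is at or above the $500 minimum.
Rounded to the nearest dollar: $23,262.

$23,262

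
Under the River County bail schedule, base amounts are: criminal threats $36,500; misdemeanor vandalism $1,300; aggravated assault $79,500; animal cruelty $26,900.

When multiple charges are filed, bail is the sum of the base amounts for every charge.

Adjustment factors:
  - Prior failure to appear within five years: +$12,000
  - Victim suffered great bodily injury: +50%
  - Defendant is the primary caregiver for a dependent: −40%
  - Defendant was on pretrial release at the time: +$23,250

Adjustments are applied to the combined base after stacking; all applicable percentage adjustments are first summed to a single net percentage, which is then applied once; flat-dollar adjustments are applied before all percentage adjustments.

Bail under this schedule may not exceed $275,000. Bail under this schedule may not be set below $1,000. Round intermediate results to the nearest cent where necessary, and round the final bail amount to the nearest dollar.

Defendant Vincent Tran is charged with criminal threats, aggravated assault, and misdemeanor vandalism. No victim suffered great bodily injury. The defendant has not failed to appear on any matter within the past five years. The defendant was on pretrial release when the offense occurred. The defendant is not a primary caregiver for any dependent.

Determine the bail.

Base amounts from the schedule: criminal threats $36,500; aggravated assault $79,500; misdemeanor vandalism $1,300.
Stacking rule: sum of all bases. $36,500 + $79,500 + $1,300 = $117,300.
Defendant was on pretrial release at the time (+$23,250 flat): $117,300 + $23,250 = $140,550.
$140,550 is within the $275,000 maximum.
$140,550 is at or above the $1,000 minimum.

$140,550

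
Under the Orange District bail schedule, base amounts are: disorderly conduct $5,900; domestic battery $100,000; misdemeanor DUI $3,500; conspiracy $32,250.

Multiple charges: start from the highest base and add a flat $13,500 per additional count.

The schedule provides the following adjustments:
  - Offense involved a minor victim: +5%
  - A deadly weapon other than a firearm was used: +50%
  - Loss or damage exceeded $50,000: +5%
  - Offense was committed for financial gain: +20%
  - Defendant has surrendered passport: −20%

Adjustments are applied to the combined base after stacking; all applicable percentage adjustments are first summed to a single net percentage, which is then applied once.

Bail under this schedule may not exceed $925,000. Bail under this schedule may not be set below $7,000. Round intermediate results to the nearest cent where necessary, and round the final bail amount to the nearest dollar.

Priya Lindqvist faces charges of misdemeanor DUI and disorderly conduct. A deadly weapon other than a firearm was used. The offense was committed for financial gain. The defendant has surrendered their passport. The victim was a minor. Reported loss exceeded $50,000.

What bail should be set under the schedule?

$31,040

Base amounts from the schedule: misdemeanor DUI $3,500; disorderly conduct $5,900.
Stacking rule: highest base plus $13,500 per additional charge. Highest is disorderly conduct at $5,900; 1 additional charge → +$13,500. Combined base = $19,400.
Net percentage adjustment: +5% +50% +5% +20% −20% = +60%. $19,400 × 1.6 = $31,040.
$31,040 is within the $925,000 maximum.
$31,040 is at or above the $7,000 minimum.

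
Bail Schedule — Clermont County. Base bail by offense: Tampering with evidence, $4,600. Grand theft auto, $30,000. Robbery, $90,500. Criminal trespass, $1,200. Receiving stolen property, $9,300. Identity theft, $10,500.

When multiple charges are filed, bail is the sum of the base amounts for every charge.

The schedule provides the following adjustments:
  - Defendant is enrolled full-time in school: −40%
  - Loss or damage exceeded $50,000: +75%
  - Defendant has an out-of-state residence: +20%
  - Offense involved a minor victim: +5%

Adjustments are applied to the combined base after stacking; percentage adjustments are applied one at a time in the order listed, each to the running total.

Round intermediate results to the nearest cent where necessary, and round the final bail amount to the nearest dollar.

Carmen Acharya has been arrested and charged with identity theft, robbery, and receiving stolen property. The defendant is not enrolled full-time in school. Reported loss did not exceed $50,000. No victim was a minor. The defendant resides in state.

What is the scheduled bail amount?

Base amounts from the schedule: identity theft $10,500; robbery $90,500; receiving stolen property $9,300.
Stacking rule: sum of all bases. $10,500 + $90,500 + $9,300 = $110,300.
No adjustment factors apply to this defendant.

$110,300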